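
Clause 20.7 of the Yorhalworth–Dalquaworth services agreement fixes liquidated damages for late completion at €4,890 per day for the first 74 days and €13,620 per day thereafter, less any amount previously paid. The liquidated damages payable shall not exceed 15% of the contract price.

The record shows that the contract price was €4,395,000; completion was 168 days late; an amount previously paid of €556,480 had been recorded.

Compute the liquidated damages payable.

First 74 days: 74 × €4,890 = €361,860
Remaining days: (168 − 74) × €13,620 = €1,280,280
Accrued per-day damages: €361,860 + €1,280,280 = €1,642,140
Less amount previously paid: €1,642,140 − €556,480 = €1,085,660
Cap: 15% of €4,395,000 = €659,250
Cap at €659,250: €1,085,660 exceeds the cap → €659,250

€659,250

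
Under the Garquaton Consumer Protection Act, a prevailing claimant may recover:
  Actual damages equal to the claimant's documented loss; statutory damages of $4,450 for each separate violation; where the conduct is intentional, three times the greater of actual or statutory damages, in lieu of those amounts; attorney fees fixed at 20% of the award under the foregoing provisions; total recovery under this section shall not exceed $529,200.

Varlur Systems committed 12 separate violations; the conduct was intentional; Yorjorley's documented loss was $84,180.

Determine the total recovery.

$303,048

Statutory damages: 12 × $4,450 = $53,400
Greater of actual damages ($84,180) or statutory damages ($53,400): $84,180
Trebled: 3 × $84,180 = $252,540
Attorney fees: 20% of $252,540 = $50,508
Total before cap: $252,540 + $50,508 = $303,048
Cap at $529,200: $303,048 is within the cap, no reduction.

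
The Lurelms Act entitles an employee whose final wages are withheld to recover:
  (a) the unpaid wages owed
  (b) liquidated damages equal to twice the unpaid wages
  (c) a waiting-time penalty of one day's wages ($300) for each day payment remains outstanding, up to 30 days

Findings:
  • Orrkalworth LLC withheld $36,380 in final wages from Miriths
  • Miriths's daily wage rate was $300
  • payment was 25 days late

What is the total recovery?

$116,640

Doubled: 2 × $36,380 = $72,760
Penalty days: min(25, 30) = 25
Waiting-time penalty: 25 × $300 = $7,500
Total award: $36,380 + $72,760 + $7,500 = $116,640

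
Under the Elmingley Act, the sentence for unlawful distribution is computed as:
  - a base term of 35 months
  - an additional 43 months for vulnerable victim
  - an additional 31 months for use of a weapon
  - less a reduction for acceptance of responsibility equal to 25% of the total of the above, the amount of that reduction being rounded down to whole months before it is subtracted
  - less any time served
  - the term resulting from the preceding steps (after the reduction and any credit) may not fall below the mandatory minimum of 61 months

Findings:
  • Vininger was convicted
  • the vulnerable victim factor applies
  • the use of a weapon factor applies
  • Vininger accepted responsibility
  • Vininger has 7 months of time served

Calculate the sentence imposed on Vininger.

Vulnerable victim enhancement: +43 months
Use of a weapon enhancement: +31 months
Adjusted term: 35 months + 43 months + 31 months = 109 months
Acceptance of responsibility reduction: 25% of 109 months = 27 months (rounded down)
After reduction: 109 − 27 = 82 months
Less time served: 82 months − 7 months = 75 months
Minimum 61 months: 75 months meets the minimum, no increase.

75 months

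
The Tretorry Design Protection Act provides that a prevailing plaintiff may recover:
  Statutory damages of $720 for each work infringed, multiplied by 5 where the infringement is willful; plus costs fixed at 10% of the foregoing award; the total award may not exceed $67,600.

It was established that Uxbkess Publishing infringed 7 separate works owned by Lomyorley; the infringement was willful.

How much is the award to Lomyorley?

Statutory damages: 7 × $720 = $5,040
Multiplied by 5: 5 × $5,040 = $25,200
Costs: 10% of $25,200 = $2,520
Award plus costs: $25,200 + $2,520 = $27,720
Cap at $67,600: $27,720 is within the cap, no reduction.

$27,720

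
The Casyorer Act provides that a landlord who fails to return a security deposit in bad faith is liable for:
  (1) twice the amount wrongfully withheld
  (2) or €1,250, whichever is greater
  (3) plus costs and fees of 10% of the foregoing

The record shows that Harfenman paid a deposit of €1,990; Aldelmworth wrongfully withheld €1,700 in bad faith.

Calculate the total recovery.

Doubled: 2 × €1,700 = €3,400
Minimum €1,250: €3,400 meets the minimum, no increase.
Costs and fees: 10% of €3,400 = €340
Total recovery: €3,400 + €340 = €3,740

€3,740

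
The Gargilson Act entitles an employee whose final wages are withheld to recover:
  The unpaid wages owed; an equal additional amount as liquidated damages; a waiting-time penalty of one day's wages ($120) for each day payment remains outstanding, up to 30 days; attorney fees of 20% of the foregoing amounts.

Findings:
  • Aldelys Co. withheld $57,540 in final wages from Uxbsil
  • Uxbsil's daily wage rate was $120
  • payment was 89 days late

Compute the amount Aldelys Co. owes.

Liquidated damages (equal amount): $57,540
Penalty days: min(89, 30) = 30
Waiting-time penalty: 30 × $120 = $3,600
Subtotal: $57,540 + $57,540 + $3,600 = $118,680
Attorney fees: 20% of $118,680 = $23,736
Total award: $118,680 + $23,736 = $142,416

$142,416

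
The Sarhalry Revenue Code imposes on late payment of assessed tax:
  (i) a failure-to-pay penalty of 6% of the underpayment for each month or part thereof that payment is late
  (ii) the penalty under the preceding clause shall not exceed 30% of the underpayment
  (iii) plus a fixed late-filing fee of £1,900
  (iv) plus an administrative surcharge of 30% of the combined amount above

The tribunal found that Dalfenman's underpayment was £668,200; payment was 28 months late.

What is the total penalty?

£263,068

Accrued rate: 6% × 28 = 168%, capped at 30% → 30%
Failure-to-pay penalty: 30% of £668,200 = £200,460
Penalty before surcharge: £200,460 + £1,900 = £202,360
Administrative surcharge: 30% of £202,360 = £60,708
Total penalty: £202,360 + £60,708 = £263,068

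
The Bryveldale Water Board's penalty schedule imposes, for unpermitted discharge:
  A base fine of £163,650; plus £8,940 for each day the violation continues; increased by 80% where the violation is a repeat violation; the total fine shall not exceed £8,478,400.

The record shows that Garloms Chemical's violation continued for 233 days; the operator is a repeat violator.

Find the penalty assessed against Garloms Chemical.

£4,044,006

Per-day component: 233 × £8,940 = £2,083,020
Base plus per-day: £163,650 + £2,083,020 = £2,246,670
Enhancement: 80% of £2,246,670 = £1,797,336
Enhanced fine: £2,246,670 + £1,797,336 = £4,044,006
Cap at £8,478,400: £4,044,006 is within the cap, no reduction.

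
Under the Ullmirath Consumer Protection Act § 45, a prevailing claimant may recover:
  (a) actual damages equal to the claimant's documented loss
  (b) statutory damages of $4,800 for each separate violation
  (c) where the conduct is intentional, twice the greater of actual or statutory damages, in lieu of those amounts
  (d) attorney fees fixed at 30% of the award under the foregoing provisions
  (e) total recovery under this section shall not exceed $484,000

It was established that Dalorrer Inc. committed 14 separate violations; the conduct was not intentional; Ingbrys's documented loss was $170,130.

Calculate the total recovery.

$308,529

Statutory damages: 14 × $4,800 = $67,200
Conduct not intentional: the in-lieu enhancement does not apply.
Actual plus statutory damages: $170,130 + $67,200 = $237,330
Attorney fees: 30% of $237,330 = $71,199
Total before cap: $237,330 + $71,199 = $308,529
Cap at $484,000: $308,529 is within the cap, no reduction.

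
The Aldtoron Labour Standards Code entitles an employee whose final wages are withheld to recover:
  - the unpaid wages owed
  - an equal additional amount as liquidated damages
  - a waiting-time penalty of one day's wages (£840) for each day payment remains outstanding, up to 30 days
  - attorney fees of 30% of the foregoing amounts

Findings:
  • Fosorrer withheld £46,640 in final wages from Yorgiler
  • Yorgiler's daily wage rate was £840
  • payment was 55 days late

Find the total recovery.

£154,024

Liquidated damages (equal amount): £46,640
Penalty days: min(55, 30) = 30
Waiting-time penalty: 30 × £840 = £25,200
Subtotal: £46,640 + £46,640 + £25,200 = £118,480
Attorney fees: 30% of £118,480 = £35,544
Total award: £118,480 + £35,544 = £154,024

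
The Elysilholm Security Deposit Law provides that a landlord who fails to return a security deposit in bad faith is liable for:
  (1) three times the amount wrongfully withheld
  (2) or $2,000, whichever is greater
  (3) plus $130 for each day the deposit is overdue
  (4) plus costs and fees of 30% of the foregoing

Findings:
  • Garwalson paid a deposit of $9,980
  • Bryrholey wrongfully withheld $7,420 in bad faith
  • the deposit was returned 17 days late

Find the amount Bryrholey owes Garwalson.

Trebled: 3 × $7,420 = $22,260
Minimum $2,000: $22,260 meets the minimum, no increase.
Late-return penalty: 17 × $130 = $2,210
Damages plus late penalty: $22,260 + $2,210 = $24,470
Costs and fees: 30% of $24,470 = $7,341
Total recovery: $24,470 + $7,341 = $31,811

$31,811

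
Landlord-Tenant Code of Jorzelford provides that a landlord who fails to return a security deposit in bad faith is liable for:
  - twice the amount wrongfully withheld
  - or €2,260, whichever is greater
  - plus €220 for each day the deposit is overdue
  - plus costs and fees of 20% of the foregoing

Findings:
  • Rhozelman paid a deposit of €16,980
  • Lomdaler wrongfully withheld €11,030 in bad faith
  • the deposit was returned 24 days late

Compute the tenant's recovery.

€32,808

Doubled: 2 × €11,030 = €22,060
Minimum €2,260: €22,060 meets the minimum, no increase.
Late-return penalty: 24 × €220 = €5,280
Damages plus late penalty: €22,060 + €5,280 = €27,340
Costs and fees: 20% of €27,340 = €5,468
Total recovery: €27,340 + €5,468 = €32,808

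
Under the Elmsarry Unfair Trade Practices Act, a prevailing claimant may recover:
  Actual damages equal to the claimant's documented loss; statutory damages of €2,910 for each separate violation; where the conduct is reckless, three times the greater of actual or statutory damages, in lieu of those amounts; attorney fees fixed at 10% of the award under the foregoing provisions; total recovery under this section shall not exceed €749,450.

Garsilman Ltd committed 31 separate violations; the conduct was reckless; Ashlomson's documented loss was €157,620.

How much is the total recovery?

€520,146

Statutory damages: 31 × €2,910 = €90,210
Greater of actual damages (€157,620) or statutory damages (€90,210): €157,620
Trebled: 3 × €157,620 = €472,860
Attorney fees: 10% of €472,860 = €47,286
Total before cap: €472,860 + €47,286 = €520,146
Cap at €749,450: €520,146 is within the cap, no reduction.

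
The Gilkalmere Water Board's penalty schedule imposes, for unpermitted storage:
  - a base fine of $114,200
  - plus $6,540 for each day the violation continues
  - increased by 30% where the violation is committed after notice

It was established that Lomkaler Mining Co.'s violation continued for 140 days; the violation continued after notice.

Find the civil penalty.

Per-day component: 140 × $6,540 = $915,600
Base plus per-day: $114,200 + $915,600 = $1,029,800
Enhancement: 30% of $1,029,800 = $308,940
Enhanced fine: $1,029,800 + $308,940 = $1,338,740

Civil penalty: $1,338,740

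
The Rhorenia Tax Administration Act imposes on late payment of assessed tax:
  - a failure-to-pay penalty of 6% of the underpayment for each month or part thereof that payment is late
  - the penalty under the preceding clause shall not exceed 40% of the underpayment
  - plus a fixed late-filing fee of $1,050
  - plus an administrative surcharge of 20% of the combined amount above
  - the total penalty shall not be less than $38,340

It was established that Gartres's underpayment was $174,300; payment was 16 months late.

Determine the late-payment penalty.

Accrued rate: 6% × 16 = 96%, capped at 40% → 40%
Failure-to-pay penalty: 40% of $174,300 = $69,720
Penalty before surcharge: $69,720 + $1,050 = $70,770
Administrative surcharge: 20% of $70,770 = $14,154
Total penalty: $70,770 + $14,154 = $84,924
Minimum $38,340: $84,924 meets the minimum, no increase.

$84,924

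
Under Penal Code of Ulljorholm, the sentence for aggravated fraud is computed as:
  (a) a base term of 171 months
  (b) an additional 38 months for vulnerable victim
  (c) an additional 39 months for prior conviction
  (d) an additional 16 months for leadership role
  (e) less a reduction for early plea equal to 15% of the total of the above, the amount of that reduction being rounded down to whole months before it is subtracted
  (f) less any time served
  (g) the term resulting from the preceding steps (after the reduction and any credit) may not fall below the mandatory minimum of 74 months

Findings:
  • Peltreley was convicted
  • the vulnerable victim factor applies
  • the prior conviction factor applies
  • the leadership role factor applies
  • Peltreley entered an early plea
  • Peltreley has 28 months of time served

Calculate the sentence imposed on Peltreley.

Vulnerable victim enhancement: +38 months
Prior conviction enhancement: +39 months
Leadership role enhancement: +16 months
Adjusted term: 171 months + 38 months + 39 months + 16 months = 264 months
Early plea reduction: 15% of 264 months = 39 months (rounded down)
After reduction: 264 − 39 = 225 months
Less time served: 225 months − 28 months = 197 months
Minimum 74 months: 197 months meets the minimum, no increase.

197 months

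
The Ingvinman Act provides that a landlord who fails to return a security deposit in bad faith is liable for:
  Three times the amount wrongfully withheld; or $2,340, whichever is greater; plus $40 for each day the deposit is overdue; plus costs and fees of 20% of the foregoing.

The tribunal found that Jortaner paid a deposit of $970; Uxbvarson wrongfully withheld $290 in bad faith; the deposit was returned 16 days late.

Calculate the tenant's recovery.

Trebled: 3 × $290 = $870
Minimum $2,340: $870 is below the minimum → $2,340
Late-return penalty: 16 × $40 = $640
Damages plus late penalty: $2,340 + $640 = $2,980
Costs and fees: 20% of $2,980 = $596
Total recovery: $2,980 + $596 = $3,576

Recovery: $3,576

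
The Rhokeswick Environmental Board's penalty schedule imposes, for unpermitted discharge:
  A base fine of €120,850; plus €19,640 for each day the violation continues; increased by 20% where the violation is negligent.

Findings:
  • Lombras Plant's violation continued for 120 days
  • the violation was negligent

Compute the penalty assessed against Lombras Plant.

€2,973,180

Per-day component: 120 × €19,640 = €2,356,800
Base plus per-day: €120,850 + €2,356,800 = €2,477,650
Enhancement: 20% of €2,477,650 = €495,530
Enhanced fine: €2,477,650 + €495,530 = €2,973,180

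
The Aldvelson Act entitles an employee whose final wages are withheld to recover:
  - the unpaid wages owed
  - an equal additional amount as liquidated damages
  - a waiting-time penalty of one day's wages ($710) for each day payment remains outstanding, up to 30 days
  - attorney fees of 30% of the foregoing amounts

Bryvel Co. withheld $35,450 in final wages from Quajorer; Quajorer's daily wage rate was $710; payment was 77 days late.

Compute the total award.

Total award: $119,860

Liquidated damages (equal amount): $35,450
Penalty days: min(77, 30) = 30
Waiting-time penalty: 30 × $710 = $21,300
Subtotal: $35,450 + $35,450 + $21,300 = $92,200
Attorney fees: 30% of $92,200 = $27,660
Total award: $92,200 + $27,660 = $119,860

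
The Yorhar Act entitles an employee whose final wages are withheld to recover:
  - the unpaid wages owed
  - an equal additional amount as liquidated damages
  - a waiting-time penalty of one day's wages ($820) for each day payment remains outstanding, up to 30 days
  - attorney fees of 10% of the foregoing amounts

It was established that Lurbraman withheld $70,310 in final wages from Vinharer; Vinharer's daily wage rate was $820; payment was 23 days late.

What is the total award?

$175,428

Liquidated damages (equal amount): $70,310
Penalty days: min(23, 30) = 23
Waiting-time penalty: 23 × $820 = $18,860
Subtotal: $70,310 + $70,310 + $18,860 = $159,480
Attorney fees: 10% of $159,480 = $15,948
Total award: $159,480 + $15,948 = $175,428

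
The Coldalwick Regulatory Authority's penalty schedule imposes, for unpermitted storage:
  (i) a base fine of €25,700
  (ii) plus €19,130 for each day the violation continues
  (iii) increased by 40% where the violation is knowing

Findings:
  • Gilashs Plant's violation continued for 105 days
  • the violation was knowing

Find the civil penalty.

Civil penalty: €2,848,090

Per-day component: 105 × €19,130 = €2,008,650
Base plus per-day: €25,700 + €2,008,650 = €2,034,350
Enhancement: 40% of €2,034,350 = €813,740
Enhanced fine: €2,034,350 + €813,740 = €2,848,090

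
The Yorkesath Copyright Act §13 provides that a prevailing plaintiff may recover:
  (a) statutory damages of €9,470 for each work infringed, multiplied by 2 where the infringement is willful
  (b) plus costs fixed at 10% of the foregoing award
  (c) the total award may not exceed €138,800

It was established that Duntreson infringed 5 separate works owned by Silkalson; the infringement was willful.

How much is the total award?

Statutory damages: 5 × €9,470 = €47,350
Doubled: 2 × €47,350 = €94,700
Costs: 10% of €94,700 = €9,470
Award plus costs: €94,700 + €9,470 = €104,170
Cap at €138,800: €104,170 is within the cap, no reduction.

€104,170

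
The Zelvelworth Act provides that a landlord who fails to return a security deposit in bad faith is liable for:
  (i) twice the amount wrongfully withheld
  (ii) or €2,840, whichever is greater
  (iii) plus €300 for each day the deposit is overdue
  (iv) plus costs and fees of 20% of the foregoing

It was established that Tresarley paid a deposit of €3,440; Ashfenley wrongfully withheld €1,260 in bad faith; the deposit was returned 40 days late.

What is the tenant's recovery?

€17,808

Doubled: 2 × €1,260 = €2,520
Minimum €2,840: €2,520 is below the minimum → €2,840
Late-return penalty: 40 × €300 = €12,000
Damages plus late penalty: €2,840 + €12,000 = €14,840
Costs and fees: 20% of €14,840 = €2,968
Total recovery: €14,840 + €2,968 = €17,808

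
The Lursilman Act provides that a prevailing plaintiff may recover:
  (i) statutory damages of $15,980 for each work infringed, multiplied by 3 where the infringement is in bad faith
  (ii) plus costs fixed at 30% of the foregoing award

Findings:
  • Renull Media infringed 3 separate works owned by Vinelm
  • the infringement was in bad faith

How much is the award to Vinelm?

$186,966

Statutory damages: 3 × $15,980 = $47,940
Trebled: 3 × $47,940 = $143,820
Costs: 30% of $143,820 = $43,146
Award plus costs: $143,820 + $43,146 = $186,966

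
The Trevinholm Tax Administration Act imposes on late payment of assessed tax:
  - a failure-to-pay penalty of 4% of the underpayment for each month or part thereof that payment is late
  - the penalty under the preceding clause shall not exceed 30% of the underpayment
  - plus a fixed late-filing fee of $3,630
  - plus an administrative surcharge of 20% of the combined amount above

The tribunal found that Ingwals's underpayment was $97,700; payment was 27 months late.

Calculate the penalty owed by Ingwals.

Penalty: $39,528

Accrued rate: 4% × 27 = 108%, capped at 30% → 30%
Failure-to-pay penalty: 30% of $97,700 = $29,310
Penalty before surcharge: $29,310 + $3,630 = $32,940
Administrative surcharge: 20% of $32,940 = $6,588
Total penalty: $32,940 + $6,588 = $39,528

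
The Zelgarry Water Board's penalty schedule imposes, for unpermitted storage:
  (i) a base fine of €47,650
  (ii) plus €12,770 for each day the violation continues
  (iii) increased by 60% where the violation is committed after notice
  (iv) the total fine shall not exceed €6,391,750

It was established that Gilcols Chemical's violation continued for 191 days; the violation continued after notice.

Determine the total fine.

Per-day component: 191 × €12,770 = €2,439,070
Base plus per-day: €47,650 + €2,439,070 = €2,486,720
Enhancement: 60% of €2,486,720 = €1,492,032
Enhanced fine: €2,486,720 + €1,492,032 = €3,978,752
Cap at €6,391,750: €3,978,752 is within the cap, no reduction.

€3,978,752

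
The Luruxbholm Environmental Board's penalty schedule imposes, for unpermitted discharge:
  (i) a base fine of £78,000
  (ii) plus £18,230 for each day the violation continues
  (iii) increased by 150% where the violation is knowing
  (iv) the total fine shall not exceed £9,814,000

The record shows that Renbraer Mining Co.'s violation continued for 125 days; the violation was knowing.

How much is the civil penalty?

£5,891,875

Per-day component: 125 × £18,230 = £2,278,750
Base plus per-day: £78,000 + £2,278,750 = £2,356,750
Enhancement: 150% of £2,356,750 = £3,535,125
Enhanced fine: £2,356,750 + £3,535,125 = £5,891,875
Cap at £9,814,000: £5,891,875 is within the cap, no reduction.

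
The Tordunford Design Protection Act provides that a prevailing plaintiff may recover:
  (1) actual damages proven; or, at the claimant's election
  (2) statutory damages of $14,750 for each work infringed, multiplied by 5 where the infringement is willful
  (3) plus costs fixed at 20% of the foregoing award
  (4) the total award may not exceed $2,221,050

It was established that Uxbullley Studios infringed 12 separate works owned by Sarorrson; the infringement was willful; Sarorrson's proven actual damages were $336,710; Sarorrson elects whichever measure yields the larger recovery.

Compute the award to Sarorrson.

Statutory damages: 12 × $14,750 = $177,000
Multiplied by 5: 5 × $177,000 = $885,000
Greater of actual damages ($336,710) or enhanced statutory damages ($885,000): $885,000
Costs: 20% of $885,000 = $177,000
Award plus costs: $885,000 + $177,000 = $1,062,000
Cap at $2,221,050: $1,062,000 is within the cap, no reduction.

$1,062,000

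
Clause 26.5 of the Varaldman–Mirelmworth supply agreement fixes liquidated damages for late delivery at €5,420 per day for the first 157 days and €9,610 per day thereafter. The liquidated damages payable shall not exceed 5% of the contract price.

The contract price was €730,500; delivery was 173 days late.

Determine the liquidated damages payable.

First 157 days: 157 × €5,420 = €850,940
Remaining days: (173 − 157) × €9,610 = €153,760
Accrued per-day damages: €850,940 + €153,760 = €1,004,700
Cap: 5% of €730,500 = €36,525
Cap at €36,525: €1,004,700 exceeds the cap → €36,525

Liquidated damages: €36,525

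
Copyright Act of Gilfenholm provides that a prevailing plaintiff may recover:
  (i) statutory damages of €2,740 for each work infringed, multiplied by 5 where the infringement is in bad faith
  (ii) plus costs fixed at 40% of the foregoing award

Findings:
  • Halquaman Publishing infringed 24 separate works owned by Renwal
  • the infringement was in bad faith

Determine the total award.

€460,320

Statutory damages: 24 × €2,740 = €65,760
Multiplied by 5: 5 × €65,760 = €328,800
Costs: 40% of €328,800 = €131,520
Award plus costs: €328,800 + €131,520 = €460,320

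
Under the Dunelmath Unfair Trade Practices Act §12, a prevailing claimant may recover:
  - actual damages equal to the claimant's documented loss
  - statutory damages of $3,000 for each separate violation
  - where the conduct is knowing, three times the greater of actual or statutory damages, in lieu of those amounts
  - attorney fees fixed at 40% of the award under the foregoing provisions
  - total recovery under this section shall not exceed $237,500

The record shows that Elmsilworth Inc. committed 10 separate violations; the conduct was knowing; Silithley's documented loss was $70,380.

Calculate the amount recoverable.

Statutory damages: 10 × $3,000 = $30,000
Greater of actual damages ($70,380) or statutory damages ($30,000): $70,380
Trebled: 3 × $70,380 = $211,140
Attorney fees: 40% of $211,140 = $84,456
Total before cap: $211,140 + $84,456 = $295,596
Cap at $237,500: $295,596 exceeds the cap → $237,500

Total recovery: $237,500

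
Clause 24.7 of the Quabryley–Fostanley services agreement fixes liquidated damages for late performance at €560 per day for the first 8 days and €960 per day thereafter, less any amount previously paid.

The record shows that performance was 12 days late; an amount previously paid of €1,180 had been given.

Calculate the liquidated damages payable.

Liquidated damages: €7,140

First 8 days: 8 × €560 = €4,480
Remaining days: (12 − 8) × €960 = €3,840
Accrued per-day damages: €4,480 + €3,840 = €8,320
Less amount previously paid: €8,320 − €1,180 = €7,140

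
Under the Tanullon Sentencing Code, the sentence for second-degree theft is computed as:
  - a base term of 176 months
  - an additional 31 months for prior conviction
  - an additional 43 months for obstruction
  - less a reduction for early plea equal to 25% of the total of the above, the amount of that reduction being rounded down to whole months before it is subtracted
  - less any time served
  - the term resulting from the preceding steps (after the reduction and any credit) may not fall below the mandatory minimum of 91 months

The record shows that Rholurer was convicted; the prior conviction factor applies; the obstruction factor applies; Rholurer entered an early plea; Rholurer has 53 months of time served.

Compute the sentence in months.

135 months

Prior conviction enhancement: +31 months
Obstruction enhancement: +43 months
Adjusted term: 176 months + 31 months + 43 months = 250 months
Early plea reduction: 25% of 250 months = 62 months (rounded down)
After reduction: 250 − 62 = 188 months
Less time served: 188 months − 53 months = 135 months
Minimum 91 months: 135 months meets the minimum, no increase.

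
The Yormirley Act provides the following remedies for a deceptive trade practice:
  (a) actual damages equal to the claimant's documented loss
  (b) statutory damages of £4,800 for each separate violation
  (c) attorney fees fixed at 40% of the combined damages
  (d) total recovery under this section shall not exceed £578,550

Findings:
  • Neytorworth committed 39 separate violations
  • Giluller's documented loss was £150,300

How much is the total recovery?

£472,500

Statutory damages: 39 × £4,800 = £187,200
Combined damages: £150,300 + £187,200 = £337,500
Attorney fees: 40% of £337,500 = £135,000
Total before cap: £337,500 + £135,000 = £472,500
Cap at £578,550: £472,500 is within the cap, no reduction.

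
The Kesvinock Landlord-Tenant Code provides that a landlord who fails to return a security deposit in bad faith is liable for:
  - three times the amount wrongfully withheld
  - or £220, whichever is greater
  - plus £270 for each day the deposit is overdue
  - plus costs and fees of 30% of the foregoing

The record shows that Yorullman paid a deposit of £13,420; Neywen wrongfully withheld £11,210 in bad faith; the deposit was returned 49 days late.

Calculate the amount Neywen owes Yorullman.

Trebled: 3 × £11,210 = £33,630
Minimum £220: £33,630 meets the minimum, no increase.
Late-return penalty: 49 × £270 = £13,230
Damages plus late penalty: £33,630 + £13,230 = £46,860
Costs and fees: 30% of £46,860 = £14,058
Total recovery: £46,860 + £14,058 = £60,918

£60,918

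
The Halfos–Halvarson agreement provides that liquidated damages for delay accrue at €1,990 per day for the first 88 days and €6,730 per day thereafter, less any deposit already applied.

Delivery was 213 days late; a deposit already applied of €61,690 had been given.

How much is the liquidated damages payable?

Liquidated damages: €954,680

First 88 days: 88 × €1,990 = €175,120
Remaining days: (213 − 88) × €6,730 = €841,250
Accrued per-day damages: €175,120 + €841,250 = €1,016,370
Less deposit already applied: €1,016,370 − €61,690 = €954,680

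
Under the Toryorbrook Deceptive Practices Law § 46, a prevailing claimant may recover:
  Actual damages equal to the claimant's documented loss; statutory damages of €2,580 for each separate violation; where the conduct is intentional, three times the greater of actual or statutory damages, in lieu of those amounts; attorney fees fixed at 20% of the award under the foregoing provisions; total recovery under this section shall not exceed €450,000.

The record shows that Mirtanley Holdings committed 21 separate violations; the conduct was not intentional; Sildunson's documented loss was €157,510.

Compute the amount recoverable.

Statutory damages: 21 × €2,580 = €54,180
Conduct not intentional: the in-lieu enhancement does not apply.
Actual plus statutory damages: €157,510 + €54,180 = €211,690
Attorney fees: 20% of €211,690 = €42,338
Total before cap: €211,690 + €42,338 = €254,028
Cap at €450,000: €254,028 is within the cap, no reduction.

Total recovery: €254,028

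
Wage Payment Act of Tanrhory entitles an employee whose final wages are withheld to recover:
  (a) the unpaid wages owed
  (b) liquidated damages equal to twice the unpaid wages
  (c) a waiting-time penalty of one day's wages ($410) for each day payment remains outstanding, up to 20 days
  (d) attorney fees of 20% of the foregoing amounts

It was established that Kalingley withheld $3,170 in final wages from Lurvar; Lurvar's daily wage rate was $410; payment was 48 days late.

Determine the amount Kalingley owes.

Doubled: 2 × $3,170 = $6,340
Penalty days: min(48, 20) = 20
Waiting-time penalty: 20 × $410 = $8,200
Subtotal: $3,170 + $6,340 + $8,200 = $17,710
Attorney fees: 20% of $17,710 = $3,542
Total award: $17,710 + $3,542 = $21,252

$21,252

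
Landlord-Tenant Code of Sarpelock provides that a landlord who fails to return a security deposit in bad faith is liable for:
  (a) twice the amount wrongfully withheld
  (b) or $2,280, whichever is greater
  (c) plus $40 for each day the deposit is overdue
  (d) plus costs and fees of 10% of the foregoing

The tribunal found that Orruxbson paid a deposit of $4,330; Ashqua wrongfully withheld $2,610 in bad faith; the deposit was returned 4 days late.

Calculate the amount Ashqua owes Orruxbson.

$5,918

Doubled: 2 × $2,610 = $5,220
Minimum $2,280: $5,220 meets the minimum, no increase.
Late-return penalty: 4 × $40 = $160
Damages plus late penalty: $5,220 + $160 = $5,380
Costs and fees: 10% of $5,380 = $538
Total recovery: $5,380 + $538 = $5,918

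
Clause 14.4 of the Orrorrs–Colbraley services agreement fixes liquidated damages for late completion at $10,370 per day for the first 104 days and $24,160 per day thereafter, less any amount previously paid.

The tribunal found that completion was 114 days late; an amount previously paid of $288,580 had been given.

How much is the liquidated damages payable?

Liquidated damages: $1,031,500

First 104 days: 104 × $10,370 = $1,078,480
Remaining days: (114 − 104) × $24,160 = $241,600
Accrued per-day damages: $1,078,480 + $241,600 = $1,320,080
Less amount previously paid: $1,320,080 − $288,580 = $1,031,500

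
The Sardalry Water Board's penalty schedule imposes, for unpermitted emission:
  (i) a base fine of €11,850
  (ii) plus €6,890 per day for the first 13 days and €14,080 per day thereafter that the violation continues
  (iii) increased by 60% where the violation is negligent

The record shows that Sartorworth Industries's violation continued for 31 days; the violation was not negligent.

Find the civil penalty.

First 13 days: 13 × €6,890 = €89,570
Remaining days: (31 − 13) × €14,080 = €253,440
Per-day component: €89,570 + €253,440 = €343,010
Base plus per-day: €11,850 + €343,010 = €354,860
The violation was not negligent: no 60% increase.

Civil penalty: €354,860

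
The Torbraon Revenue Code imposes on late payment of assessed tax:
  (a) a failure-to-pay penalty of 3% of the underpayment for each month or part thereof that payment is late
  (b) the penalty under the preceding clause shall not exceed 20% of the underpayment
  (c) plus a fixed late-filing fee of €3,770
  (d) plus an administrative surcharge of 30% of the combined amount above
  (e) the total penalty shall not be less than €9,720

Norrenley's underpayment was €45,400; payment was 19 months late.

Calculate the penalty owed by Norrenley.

Accrued rate: 3% × 19 = 57%, capped at 20% → 20%
Failure-to-pay penalty: 20% of €45,400 = €9,080
Penalty before surcharge: €9,080 + €3,770 = €12,850
Administrative surcharge: 30% of €12,850 = €3,855
Total penalty: €12,850 + €3,855 = €16,705
Minimum €9,720: €16,705 meets the minimum, no increase.

Penalty: €16,705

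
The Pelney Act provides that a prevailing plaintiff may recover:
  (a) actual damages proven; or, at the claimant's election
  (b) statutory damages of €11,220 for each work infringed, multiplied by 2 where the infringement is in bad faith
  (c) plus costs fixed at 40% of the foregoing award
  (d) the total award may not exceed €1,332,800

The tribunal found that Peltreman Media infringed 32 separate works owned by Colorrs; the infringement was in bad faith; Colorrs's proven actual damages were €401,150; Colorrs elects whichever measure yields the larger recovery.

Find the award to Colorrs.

Statutory damages: 32 × €11,220 = €359,040
Doubled: 2 × €359,040 = €718,080
Greater of actual damages (€401,150) or enhanced statutory damages (€718,080): €718,080
Costs: 40% of €718,080 = €287,232
Award plus costs: €718,080 + €287,232 = €1,005,312
Cap at €1,332,800: €1,005,312 is within the cap, no reduction.

€1,005,312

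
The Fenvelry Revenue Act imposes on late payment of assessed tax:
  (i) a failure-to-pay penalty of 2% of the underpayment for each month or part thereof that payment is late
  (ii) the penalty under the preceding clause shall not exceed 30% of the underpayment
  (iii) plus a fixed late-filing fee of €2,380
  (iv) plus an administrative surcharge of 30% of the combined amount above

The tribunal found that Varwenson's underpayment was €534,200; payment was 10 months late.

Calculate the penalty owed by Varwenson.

Accrued rate: 2% × 10 = 20%, capped at 30% → 20%
Failure-to-pay penalty: 20% of €534,200 = €106,840
Penalty before surcharge: €106,840 + €2,380 = €109,220
Administrative surcharge: 30% of €109,220 = €32,766
Total penalty: €109,220 + €32,766 = €141,986

€141,986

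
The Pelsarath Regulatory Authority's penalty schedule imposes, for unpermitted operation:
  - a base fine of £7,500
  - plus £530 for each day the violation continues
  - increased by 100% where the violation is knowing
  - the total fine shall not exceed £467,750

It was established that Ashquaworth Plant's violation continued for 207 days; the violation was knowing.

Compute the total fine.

Per-day component: 207 × £530 = £109,710
Base plus per-day: £7,500 + £109,710 = £117,210
Enhancement: 100% of £117,210 = £117,210
Enhanced fine: £117,210 + £117,210 = £234,420
Cap at £467,750: £234,420 is within the cap, no reduction.

Civil penalty: £234,420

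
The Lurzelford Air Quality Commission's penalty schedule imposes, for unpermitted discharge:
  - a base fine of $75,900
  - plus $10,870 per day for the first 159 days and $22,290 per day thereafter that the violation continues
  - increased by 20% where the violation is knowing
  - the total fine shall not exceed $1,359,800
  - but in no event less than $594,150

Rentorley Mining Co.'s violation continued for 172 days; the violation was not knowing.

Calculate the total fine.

First 159 days: 159 × $10,870 = $1,728,330
Remaining days: (172 − 159) × $22,290 = $289,770
Per-day component: $1,728,330 + $289,770 = $2,018,100
Base plus per-day: $75,900 + $2,018,100 = $2,094,000
The violation was not knowing: no 20% increase.
Cap at $1,359,800: $2,094,000 exceeds the cap → $1,359,800
Minimum $594,150: $1,359,800 meets the minimum, no increase.

$1,359,800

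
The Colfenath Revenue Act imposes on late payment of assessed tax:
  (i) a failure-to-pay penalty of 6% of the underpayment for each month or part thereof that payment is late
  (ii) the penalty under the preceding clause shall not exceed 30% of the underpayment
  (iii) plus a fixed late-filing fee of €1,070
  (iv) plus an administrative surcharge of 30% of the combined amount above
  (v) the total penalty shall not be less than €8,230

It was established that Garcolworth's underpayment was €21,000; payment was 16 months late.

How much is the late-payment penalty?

Accrued rate: 6% × 16 = 96%, capped at 30% → 30%
Failure-to-pay penalty: 30% of €21,000 = €6,300
Penalty before surcharge: €6,300 + €1,070 = €7,370
Administrative surcharge: 30% of €7,370 = €2,211
Total penalty: €7,370 + €2,211 = €9,581
Minimum €8,230: €9,581 meets the minimum, no increase.

€9,581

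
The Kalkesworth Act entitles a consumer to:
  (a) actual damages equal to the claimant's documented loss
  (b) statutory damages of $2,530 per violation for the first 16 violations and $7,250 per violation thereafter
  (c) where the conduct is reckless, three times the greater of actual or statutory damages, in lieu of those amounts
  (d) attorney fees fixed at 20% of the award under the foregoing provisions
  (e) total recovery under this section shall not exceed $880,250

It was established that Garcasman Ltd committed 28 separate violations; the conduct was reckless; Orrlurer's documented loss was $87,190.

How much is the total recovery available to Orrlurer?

$458,928

First 16 violations: 16 × $2,530 = $40,480
Remaining violations: (28 − 16) × $7,250 = $87,000
Statutory damages: $40,480 + $87,000 = $127,480
Greater of actual damages ($87,190) or statutory damages ($127,480): $127,480
Trebled: 3 × $127,480 = $382,440
Attorney fees: 20% of $382,440 = $76,488
Total before cap: $382,440 + $76,488 = $458,928
Cap at $880,250: $458,928 is within the cap, no reduction.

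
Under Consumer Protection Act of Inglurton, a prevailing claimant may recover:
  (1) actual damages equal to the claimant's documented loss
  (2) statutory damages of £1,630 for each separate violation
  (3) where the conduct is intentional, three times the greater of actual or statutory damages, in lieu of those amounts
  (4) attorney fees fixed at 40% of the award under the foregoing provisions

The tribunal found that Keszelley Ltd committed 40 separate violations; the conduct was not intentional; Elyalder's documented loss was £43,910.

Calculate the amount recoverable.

Statutory damages: 40 × £1,630 = £65,200
Conduct not intentional: the in-lieu enhancement does not apply.
Actual plus statutory damages: £43,910 + £65,200 = £109,110
Attorney fees: 40% of £109,110 = £43,644
Total recovery: £109,110 + £43,644 = £152,754

£152,754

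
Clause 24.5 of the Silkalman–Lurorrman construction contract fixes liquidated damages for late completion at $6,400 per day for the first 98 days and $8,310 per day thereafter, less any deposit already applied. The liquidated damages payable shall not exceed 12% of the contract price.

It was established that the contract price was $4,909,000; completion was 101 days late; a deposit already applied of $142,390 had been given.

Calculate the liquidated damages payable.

$509,740

First 98 days: 98 × $6,400 = $627,200
Remaining days: (101 − 98) × $8,310 = $24,930
Accrued per-day damages: $627,200 + $24,930 = $652,130
Less deposit already applied: $652,130 − $142,390 = $509,740
Cap: 12% of $4,909,000 = $589,080
Cap at $589,080: $509,740 is within the cap, no reduction.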